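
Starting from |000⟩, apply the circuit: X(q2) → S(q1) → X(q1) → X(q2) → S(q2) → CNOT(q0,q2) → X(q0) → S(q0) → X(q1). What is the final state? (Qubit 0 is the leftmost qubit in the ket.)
i|100⟩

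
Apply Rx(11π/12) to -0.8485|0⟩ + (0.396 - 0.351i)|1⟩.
(-0.4587 - 0.3926i)|0⟩ + (0.05169 + 0.7954i)|1⟩

Rx(11π/12) = [[cos(θ/2), −i·sin(θ/2)], [−i·sin(θ/2), cos(θ/2)]]; θ = 11π/12, cos(θ/2) ≈ 0.130526, sin(θ/2) ≈ 0.991445.
With a = amp(|0⟩) = -0.8485 and b = amp(|1⟩) = (0.396 - 0.351i):
new amp(|0⟩) = (0.130526)·a + (-0.991445i)·b = (-0.4587 - 0.3926i)
new amp(|1⟩) = (-0.991445i)·a + (0.130526)·b = (0.05169 + 0.7954i)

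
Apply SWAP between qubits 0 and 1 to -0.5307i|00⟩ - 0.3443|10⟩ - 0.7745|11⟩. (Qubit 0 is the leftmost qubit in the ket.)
-0.5307i|00⟩ - 0.3443|01⟩ - 0.7745|11⟩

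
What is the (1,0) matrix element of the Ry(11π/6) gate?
0.2588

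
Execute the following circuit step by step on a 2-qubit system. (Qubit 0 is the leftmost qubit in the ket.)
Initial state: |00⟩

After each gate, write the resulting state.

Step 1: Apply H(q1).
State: 1/√2|00⟩ + 1/√2|01⟩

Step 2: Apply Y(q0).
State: (1/√2)i|10⟩ + (1/√2)i|11⟩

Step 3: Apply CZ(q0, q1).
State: (1/√2)i|10⟩ - (1/√2)i|11⟩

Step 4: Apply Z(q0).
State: -(1/√2)i|10⟩ + (1/√2)i|11⟩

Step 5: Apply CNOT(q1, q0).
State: (1/√2)i|01⟩ - (1/√2)i|10⟩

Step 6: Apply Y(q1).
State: 1/√2|00⟩ + 1/√2|11⟩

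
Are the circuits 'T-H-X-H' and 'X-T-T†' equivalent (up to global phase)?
No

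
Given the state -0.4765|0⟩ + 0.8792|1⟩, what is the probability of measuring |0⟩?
0.2271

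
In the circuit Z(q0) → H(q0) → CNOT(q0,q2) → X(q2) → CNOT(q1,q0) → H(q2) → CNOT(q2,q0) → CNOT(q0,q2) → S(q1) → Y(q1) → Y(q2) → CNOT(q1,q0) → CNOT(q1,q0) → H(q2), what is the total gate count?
14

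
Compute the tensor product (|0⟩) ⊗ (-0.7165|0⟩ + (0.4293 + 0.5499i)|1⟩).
-0.7165|00⟩ + (0.4293 + 0.5499i)|01⟩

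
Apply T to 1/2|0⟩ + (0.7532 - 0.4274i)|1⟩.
1/2|0⟩ + (0.8348 + 0.2304i)|1⟩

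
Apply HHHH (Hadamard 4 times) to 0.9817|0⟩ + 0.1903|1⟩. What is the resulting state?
0.9817|0⟩ + 0.1903|1⟩

H² = I, so an even number of Hadamards cancels: H^4 = I and the state is unchanged.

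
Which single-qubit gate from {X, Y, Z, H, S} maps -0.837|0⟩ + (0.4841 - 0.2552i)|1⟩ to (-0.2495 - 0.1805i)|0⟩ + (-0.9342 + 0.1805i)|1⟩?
H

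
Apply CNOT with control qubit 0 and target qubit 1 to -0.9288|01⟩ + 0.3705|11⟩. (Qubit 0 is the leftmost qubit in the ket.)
-0.9288|01⟩ + 0.3705|10⟩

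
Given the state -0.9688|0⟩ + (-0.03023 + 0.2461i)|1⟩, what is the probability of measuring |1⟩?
0.06148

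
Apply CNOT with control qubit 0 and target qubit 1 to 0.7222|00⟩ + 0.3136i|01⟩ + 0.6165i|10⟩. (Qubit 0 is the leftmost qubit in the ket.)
0.7222|00⟩ + 0.3136i|01⟩ + 0.6165i|11⟩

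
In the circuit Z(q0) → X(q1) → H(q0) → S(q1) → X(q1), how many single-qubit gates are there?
5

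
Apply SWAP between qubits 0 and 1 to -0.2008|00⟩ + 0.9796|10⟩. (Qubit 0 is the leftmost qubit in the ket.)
-0.2008|00⟩ + 0.9796|01⟩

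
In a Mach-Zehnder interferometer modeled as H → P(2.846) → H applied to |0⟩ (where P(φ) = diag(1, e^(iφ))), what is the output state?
(0.02169 + 0.1457i)|0⟩ + (0.9783 - 0.1457i)|1⟩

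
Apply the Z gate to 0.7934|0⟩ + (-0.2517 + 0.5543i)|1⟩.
0.7934|0⟩ + (0.2517 - 0.5543i)|1⟩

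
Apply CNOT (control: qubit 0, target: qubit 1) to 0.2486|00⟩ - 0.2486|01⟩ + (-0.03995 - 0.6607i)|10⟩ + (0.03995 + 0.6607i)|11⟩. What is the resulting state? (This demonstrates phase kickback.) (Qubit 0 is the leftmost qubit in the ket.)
0.2486|00⟩ - 0.2486|01⟩ + (0.03995 + 0.6607i)|10⟩ + (-0.03995 - 0.6607i)|11⟩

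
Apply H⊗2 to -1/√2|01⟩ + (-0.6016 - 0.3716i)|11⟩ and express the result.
(-0.6544 - 0.1858i)|00⟩ + (0.6544 + 0.1858i)|01⟩ + (-0.05275 + 0.1858i)|10⟩ + (0.05275 - 0.1858i)|11⟩

H⊗2 gives amp(|y⟩) = (1/2) Σ_x (−1)^(x·y) amp(|x⟩), where x·y is the number of positions in which both x and y have a 1.
|00⟩: (-1/√2 + (-0.6016 - 0.3716i))/2 = (-0.6544 - 0.1858i)
|01⟩: (1/√2 - (-0.6016 - 0.3716i))/2 = (0.6544 + 0.1858i)
|10⟩: (-1/√2 - (-0.6016 - 0.3716i))/2 = (-0.05275 + 0.1858i)
|11⟩: (1/√2 + (-0.6016 - 0.3716i))/2 = (0.05275 - 0.1858i)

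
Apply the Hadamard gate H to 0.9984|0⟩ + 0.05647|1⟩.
0.7459|0⟩ + 0.666|1⟩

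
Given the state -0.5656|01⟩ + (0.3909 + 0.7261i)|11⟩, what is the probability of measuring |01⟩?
0.3199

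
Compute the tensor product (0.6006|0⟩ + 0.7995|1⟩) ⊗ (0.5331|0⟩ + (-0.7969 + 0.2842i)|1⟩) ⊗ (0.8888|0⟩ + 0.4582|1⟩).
0.2846|000⟩ + 0.1467|001⟩ + (-0.4254 + 0.1517i)|010⟩ + (-0.2193 + 0.07821i)|011⟩ + 0.3788|100⟩ + 0.1953|101⟩ + (-0.5663 + 0.202i)|110⟩ + (-0.2919 + 0.1041i)|111⟩

amp(|b₁b₂…⟩) = product of the factor amplitudes for bits b₁, b₂, …; only kets whose every factor amplitude is nonzero survive.
|000⟩: (0.6006)(0.5331)(0.8888) = 0.2846
|001⟩: (0.6006)(0.5331)(0.4582) = 0.1467
|010⟩: (0.6006)(-0.7969 + 0.2842i)(0.8888) = (-0.4254 + 0.1517i)
|011⟩: (0.6006)(-0.7969 + 0.2842i)(0.4582) = (-0.2193 + 0.07821i)
|100⟩: (0.7995)(0.5331)(0.8888) = 0.3788
|101⟩: (0.7995)(0.5331)(0.4582) = 0.1953
|110⟩: (0.7995)(-0.7969 + 0.2842i)(0.8888) = (-0.5663 + 0.202i)
|111⟩: (0.7995)(-0.7969 + 0.2842i)(0.4582) = (-0.2919 + 0.1041i)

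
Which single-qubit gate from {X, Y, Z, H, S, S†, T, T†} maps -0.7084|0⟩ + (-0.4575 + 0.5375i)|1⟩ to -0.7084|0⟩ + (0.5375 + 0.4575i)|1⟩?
S†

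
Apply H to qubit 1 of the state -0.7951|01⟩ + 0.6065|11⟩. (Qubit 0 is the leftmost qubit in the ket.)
-0.5622|00⟩ + 0.5622|01⟩ + 0.4289|10⟩ - 0.4289|11⟩

H on qubit 1 mixes each pair of kets that differ only in qubit 1: amplitudes (a, b) of (|…0…⟩, |…1…⟩) become ((a + b)/√2, (a − b)/√2). Kets absent from the input have amplitude 0.
(|00⟩, |01⟩): (a, b) = (0, -0.7951) → (-0.5622, 0.5622)
(|10⟩, |11⟩): (a, b) = (0, 0.6065) → (0.4289, -0.4289)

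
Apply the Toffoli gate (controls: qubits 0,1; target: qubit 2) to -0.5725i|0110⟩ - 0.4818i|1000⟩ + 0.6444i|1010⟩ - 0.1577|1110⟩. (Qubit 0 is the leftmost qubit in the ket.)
-0.5725i|0110⟩ - 0.4818i|1000⟩ + 0.6444i|1010⟩ - 0.1577|1100⟩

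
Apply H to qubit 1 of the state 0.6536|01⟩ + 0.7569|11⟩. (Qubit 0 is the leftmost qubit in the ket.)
0.4622|00⟩ - 0.4622|01⟩ + 0.5352|10⟩ - 0.5352|11⟩

H on qubit 1 mixes each pair of kets that differ only in qubit 1: amplitudes (a, b) of (|…0…⟩, |…1…⟩) become ((a + b)/√2, (a − b)/√2). Kets absent from the input have amplitude 0.
(|00⟩, |01⟩): (a, b) = (0, 0.6536) → (0.4622, -0.4622)
(|10⟩, |11⟩): (a, b) = (0, 0.7569) → (0.5352, -0.5352)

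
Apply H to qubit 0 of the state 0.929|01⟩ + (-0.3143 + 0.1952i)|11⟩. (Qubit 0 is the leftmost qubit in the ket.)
(0.4347 + 0.138i)|01⟩ + (0.8791 - 0.138i)|11⟩

H on qubit 0 mixes each pair of kets that differ only in qubit 0: amplitudes (a, b) of (|…0…⟩, |…1…⟩) become ((a + b)/√2, (a − b)/√2). Kets absent from the input have amplitude 0.
(|01⟩, |11⟩): (a, b) = (0.929, (-0.3143 + 0.1952i)) → ((0.4347 + 0.138i), (0.8791 - 0.138i))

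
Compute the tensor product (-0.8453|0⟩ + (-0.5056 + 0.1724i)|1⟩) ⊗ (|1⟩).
-0.8453|01⟩ + (-0.5056 + 0.1724i)|11⟩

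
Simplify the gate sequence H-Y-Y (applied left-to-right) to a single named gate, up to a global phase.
H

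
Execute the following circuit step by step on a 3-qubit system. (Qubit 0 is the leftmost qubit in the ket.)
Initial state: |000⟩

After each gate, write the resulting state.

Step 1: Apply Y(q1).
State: i|010⟩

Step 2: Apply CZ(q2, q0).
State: i|010⟩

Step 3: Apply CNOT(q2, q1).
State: i|010⟩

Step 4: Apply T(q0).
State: i|010⟩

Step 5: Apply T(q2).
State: i|010⟩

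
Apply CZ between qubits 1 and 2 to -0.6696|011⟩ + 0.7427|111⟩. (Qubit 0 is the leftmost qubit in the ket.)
0.6696|011⟩ - 0.7427|111⟩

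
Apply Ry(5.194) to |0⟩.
-0.8553|0⟩ + 0.5181|1⟩

Ry(5.194) = [[cos(θ/2), −sin(θ/2)], [sin(θ/2), cos(θ/2)]]; θ = 5.194, cos(θ/2) ≈ -0.855338, sin(θ/2) ≈ 0.51807.
With a = amp(|0⟩) = 1 and b = amp(|1⟩) = 0:
new amp(|0⟩) = (-0.855338)·a + (-0.51807)·b = -0.8553
new amp(|1⟩) = (0.51807)·a + (-0.855338)·b = 0.5181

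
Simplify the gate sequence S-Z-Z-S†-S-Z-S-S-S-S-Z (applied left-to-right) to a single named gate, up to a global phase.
S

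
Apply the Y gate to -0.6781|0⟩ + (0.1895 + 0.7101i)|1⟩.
(0.7101 - 0.1895i)|0⟩ - 0.6781i|1⟩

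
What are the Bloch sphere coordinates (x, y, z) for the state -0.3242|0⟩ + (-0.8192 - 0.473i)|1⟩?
(0.5312, 0.3067, -0.7897)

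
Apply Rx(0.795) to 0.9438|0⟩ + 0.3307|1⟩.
(0.8702 - 0.128i)|0⟩ + (0.3049 - 0.3654i)|1⟩

Rx(0.795) = [[cos(θ/2), −i·sin(θ/2)], [−i·sin(θ/2), cos(θ/2)]]; θ = 0.795, cos(θ/2) ≈ 0.922032, sin(θ/2) ≈ 0.387114.
With a = amp(|0⟩) = 0.9438 and b = amp(|1⟩) = 0.3307:
new amp(|0⟩) = (0.922032)·a + (-0.387114i)·b = (0.8702 - 0.128i)
new amp(|1⟩) = (-0.387114i)·a + (0.922032)·b = (0.3049 - 0.3654i)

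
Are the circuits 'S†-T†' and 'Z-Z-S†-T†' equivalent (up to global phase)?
Yes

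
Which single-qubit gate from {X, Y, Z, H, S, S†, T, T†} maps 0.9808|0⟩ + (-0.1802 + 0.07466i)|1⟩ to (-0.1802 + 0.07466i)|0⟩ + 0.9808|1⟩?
X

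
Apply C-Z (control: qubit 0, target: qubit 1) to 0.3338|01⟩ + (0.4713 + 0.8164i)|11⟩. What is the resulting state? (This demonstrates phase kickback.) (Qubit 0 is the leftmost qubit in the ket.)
0.3338|01⟩ + (-0.4713 - 0.8164i)|11⟩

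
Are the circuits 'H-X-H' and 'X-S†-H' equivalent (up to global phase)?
No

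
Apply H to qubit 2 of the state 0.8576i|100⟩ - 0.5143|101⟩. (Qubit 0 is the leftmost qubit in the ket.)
(-0.3637 + 0.6064i)|100⟩ + (0.3637 + 0.6064i)|101⟩

H on qubit 2 mixes each pair of kets that differ only in qubit 2: amplitudes (a, b) of (|…0…⟩, |…1…⟩) become ((a + b)/√2, (a − b)/√2). Kets absent from the input have amplitude 0.
(|100⟩, |101⟩): (a, b) = (0.8576i, -0.5143) → ((-0.3637 + 0.6064i), (0.3637 + 0.6064i))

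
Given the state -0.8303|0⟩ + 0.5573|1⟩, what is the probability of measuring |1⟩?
0.3106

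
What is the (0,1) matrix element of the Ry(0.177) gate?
-0.08838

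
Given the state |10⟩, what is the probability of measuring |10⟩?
1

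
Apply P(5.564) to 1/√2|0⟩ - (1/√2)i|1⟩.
1/√2|0⟩ + (-0.4658 - 0.532i)|1⟩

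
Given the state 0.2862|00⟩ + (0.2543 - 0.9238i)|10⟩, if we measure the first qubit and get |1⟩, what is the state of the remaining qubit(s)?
(0.2654 - 0.9641i)|0⟩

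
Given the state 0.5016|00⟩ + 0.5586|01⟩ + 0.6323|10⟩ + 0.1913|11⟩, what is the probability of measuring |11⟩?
0.0366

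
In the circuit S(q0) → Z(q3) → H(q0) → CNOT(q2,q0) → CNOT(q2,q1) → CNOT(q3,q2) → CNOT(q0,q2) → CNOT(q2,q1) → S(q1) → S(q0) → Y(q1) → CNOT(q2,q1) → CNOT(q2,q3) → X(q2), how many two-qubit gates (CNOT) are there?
7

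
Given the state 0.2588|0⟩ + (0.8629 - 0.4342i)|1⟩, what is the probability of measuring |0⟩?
0.06698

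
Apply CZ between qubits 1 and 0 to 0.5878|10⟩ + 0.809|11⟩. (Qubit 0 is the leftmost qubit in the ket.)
0.5878|10⟩ - 0.809|11⟩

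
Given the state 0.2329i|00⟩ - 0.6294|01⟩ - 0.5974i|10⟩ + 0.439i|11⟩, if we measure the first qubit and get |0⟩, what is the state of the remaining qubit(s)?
0.347i|0⟩ - 0.9379|1⟩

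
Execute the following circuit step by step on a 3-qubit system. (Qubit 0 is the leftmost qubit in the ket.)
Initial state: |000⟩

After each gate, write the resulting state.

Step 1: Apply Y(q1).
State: i|010⟩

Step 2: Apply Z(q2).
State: i|010⟩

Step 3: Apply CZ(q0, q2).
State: i|010⟩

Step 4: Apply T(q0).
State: i|010⟩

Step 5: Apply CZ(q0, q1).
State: i|010⟩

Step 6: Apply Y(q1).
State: |000⟩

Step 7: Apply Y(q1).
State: i|010⟩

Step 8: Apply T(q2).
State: i|010⟩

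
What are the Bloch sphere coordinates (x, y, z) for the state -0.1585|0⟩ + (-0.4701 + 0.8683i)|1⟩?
(0.149, -0.2753, -0.9498)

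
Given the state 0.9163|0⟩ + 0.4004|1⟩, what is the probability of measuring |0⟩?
0.8396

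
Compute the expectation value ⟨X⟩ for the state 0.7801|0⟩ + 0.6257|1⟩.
0.9762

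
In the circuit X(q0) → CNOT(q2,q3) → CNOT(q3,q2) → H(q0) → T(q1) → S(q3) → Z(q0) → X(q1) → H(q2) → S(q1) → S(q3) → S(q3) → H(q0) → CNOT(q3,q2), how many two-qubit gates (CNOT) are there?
3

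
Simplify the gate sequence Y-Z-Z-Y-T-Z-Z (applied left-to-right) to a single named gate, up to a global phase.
T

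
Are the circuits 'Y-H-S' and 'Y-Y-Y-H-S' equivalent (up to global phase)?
Yes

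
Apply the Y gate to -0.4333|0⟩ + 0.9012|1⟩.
-0.9012i|0⟩ - 0.4333i|1⟩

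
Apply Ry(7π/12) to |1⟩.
-0.7934|0⟩ + 0.6088|1⟩

Ry(7π/12) = [[cos(θ/2), −sin(θ/2)], [sin(θ/2), cos(θ/2)]]; θ = 7π/12, cos(θ/2) ≈ 0.608761, sin(θ/2) ≈ 0.793353.
With a = amp(|0⟩) = 0 and b = amp(|1⟩) = 1:
new amp(|0⟩) = (0.608761)·a + (-0.793353)·b = -0.7934
new amp(|1⟩) = (0.793353)·a + (0.608761)·b = 0.6088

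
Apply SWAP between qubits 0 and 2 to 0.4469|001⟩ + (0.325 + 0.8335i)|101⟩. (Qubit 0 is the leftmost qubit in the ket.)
0.4469|100⟩ + (0.325 + 0.8335i)|101⟩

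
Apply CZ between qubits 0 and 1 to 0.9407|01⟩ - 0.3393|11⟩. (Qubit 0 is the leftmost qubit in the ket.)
0.9407|01⟩ + 0.3393|11⟩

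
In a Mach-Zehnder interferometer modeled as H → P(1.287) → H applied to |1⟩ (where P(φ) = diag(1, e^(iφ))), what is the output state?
(0.36 - 0.48i)|0⟩ + (0.64 + 0.48i)|1⟩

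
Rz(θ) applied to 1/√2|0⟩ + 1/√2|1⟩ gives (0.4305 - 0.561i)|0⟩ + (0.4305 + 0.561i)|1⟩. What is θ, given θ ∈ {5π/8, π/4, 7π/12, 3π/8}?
7π/12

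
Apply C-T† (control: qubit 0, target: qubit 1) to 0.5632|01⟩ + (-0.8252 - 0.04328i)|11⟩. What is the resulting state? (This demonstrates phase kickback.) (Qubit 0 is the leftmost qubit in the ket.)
0.5632|01⟩ + (-0.6141 + 0.5529i)|11⟩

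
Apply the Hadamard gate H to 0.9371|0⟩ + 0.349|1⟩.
0.9094|0⟩ + 0.4158|1⟩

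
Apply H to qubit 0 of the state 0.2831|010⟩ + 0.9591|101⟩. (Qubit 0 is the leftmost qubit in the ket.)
0.6782|001⟩ + 0.2002|010⟩ - 0.6782|101⟩ + 0.2002|110⟩

H on qubit 0 mixes each pair of kets that differ only in qubit 0: amplitudes (a, b) of (|…0…⟩, |…1…⟩) become ((a + b)/√2, (a − b)/√2). Kets absent from the input have amplitude 0.
(|001⟩, |101⟩): (a, b) = (0, 0.9591) → (0.6782, -0.6782)
(|010⟩, |110⟩): (a, b) = (0.2831, 0) → (0.2002, 0.2002)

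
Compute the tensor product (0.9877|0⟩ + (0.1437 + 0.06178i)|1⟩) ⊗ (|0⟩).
0.9877|00⟩ + (0.1437 + 0.06178i)|10⟩

amp(|b₁b₂…⟩) = product of the factor amplitudes for bits b₁, b₂, …; only kets whose every factor amplitude is nonzero survive.
|00⟩: (0.9877)(1) = 0.9877
|10⟩: (0.1437 + 0.06178i)(1) = (0.1437 + 0.06178i)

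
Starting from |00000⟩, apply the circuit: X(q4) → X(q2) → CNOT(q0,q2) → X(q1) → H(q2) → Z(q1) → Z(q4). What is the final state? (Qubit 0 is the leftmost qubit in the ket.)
1/√2|01001⟩ - 1/√2|01101⟩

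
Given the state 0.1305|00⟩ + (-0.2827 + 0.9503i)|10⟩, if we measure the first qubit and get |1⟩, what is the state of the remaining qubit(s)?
(-0.2851 + 0.9585i)|0⟩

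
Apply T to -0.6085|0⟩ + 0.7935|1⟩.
-0.6085|0⟩ + (0.5611 + 0.5611i)|1⟩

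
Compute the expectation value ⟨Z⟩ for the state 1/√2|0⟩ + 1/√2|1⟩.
0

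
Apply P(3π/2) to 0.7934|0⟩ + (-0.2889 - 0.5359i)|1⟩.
0.7934|0⟩ + (-0.5359 + 0.2889i)|1⟩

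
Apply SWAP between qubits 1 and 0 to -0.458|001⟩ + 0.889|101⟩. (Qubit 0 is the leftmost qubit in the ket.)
-0.458|001⟩ + 0.889|011⟩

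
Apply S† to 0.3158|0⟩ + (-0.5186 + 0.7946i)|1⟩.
0.3158|0⟩ + (0.7946 + 0.5186i)|1⟩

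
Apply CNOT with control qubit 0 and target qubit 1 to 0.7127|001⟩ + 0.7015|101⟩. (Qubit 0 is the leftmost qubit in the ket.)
0.7127|001⟩ + 0.7015|111⟩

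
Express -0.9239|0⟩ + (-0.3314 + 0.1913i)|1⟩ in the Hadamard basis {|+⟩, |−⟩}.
(-0.8876 + 0.1353i)|+⟩ + (-0.419 - 0.1353i)|−⟩

With |ψ⟩ = α|0⟩ + β|1⟩, the Hadamard-basis coefficients are ⟨+|ψ⟩ = (α + β)/√2 and ⟨−|ψ⟩ = (α − β)/√2.
Here α = -0.9239, β = (-0.3314 + 0.1913i): (α + β)/√2 = (-0.8876 + 0.1353i), (α − β)/√2 = (-0.419 - 0.1353i).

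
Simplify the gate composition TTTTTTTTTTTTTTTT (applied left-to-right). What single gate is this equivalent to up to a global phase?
I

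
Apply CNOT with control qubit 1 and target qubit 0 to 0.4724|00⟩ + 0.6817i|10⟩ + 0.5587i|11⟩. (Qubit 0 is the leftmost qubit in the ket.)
0.4724|00⟩ + 0.5587i|01⟩ + 0.6817i|10⟩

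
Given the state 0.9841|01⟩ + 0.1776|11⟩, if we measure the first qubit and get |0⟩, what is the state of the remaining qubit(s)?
|1⟩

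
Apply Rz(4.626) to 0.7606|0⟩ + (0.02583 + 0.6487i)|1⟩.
(-0.5141 - 0.5605i)|0⟩ + (-0.4955 - 0.4194i)|1⟩

Rz(4.626) = [[e^(−iθ/2), 0], [0, e^(iθ/2)]] with e^(±iθ/2) = cos(θ/2) ± i·sin(θ/2); θ = 4.626, cos(θ/2) ≈ -0.675914, sin(θ/2) ≈ 0.736981.
With a = amp(|0⟩) = 0.7606 and b = amp(|1⟩) = (0.02583 + 0.6487i):
new amp(|0⟩) = (-0.675914 - 0.736981i)·a = (-0.5141 - 0.5605i)
new amp(|1⟩) = (-0.675914 + 0.736981i)·b = (-0.4955 - 0.4194i)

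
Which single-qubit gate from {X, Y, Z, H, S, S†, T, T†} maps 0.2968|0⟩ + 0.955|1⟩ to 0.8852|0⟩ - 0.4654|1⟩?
H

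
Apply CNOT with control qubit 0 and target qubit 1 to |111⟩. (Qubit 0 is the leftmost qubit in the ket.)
|101⟩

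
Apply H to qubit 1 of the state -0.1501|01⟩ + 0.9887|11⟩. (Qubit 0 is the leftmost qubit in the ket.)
-0.1061|00⟩ + 0.1061|01⟩ + 0.6991|10⟩ - 0.6991|11⟩

H on qubit 1 mixes each pair of kets that differ only in qubit 1: amplitudes (a, b) of (|…0…⟩, |…1…⟩) become ((a + b)/√2, (a − b)/√2). Kets absent from the input have amplitude 0.
(|00⟩, |01⟩): (a, b) = (0, -0.1501) → (-0.1061, 0.1061)
(|10⟩, |11⟩): (a, b) = (0, 0.9887) → (0.6991, -0.6991)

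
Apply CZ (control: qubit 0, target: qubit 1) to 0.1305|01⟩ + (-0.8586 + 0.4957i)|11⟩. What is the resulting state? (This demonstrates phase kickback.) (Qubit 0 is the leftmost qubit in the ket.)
0.1305|01⟩ + (0.8586 - 0.4957i)|11⟩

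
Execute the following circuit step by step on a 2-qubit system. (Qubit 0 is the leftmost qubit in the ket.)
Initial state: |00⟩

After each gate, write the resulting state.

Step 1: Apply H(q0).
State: 1/√2|00⟩ + 1/√2|10⟩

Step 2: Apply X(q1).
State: 1/√2|01⟩ + 1/√2|11⟩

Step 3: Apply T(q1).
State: (1/2 + (1/2)i)|01⟩ + (1/2 + (1/2)i)|11⟩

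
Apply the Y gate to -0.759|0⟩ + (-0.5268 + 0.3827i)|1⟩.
(0.3827 + 0.5268i)|0⟩ - 0.759i|1⟩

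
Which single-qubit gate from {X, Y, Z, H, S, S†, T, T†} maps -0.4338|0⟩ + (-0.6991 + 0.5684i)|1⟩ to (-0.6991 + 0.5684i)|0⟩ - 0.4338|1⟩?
X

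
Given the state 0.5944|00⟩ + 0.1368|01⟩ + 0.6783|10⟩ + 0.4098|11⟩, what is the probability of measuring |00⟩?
0.3533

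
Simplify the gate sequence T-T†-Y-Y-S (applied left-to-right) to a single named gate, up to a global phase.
S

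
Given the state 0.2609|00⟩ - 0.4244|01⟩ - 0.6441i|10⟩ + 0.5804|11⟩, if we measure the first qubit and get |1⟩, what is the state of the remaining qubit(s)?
-0.7429i|0⟩ + 0.6694|1⟩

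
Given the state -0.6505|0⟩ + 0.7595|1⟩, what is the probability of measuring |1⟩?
0.5768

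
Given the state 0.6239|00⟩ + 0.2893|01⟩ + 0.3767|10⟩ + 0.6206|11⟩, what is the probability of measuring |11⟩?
0.3851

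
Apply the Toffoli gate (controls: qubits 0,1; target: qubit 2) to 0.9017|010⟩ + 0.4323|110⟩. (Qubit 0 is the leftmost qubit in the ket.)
0.9017|010⟩ + 0.4323|111⟩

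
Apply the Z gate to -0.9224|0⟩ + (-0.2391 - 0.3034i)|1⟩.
-0.9224|0⟩ + (0.2391 + 0.3034i)|1⟩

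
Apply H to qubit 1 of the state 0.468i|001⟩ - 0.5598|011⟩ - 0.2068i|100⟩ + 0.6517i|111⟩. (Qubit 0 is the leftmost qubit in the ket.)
(-0.3958 + 0.3309i)|001⟩ + (0.3958 + 0.3309i)|011⟩ - 0.1462i|100⟩ + 0.4608i|101⟩ - 0.1462i|110⟩ - 0.4608i|111⟩

H on qubit 1 mixes each pair of kets that differ only in qubit 1: amplitudes (a, b) of (|…0…⟩, |…1…⟩) become ((a + b)/√2, (a − b)/√2). Kets absent from the input have amplitude 0.
(|001⟩, |011⟩): (a, b) = (0.468i, -0.5598) → ((-0.3958 + 0.3309i), (0.3958 + 0.3309i))
(|100⟩, |110⟩): (a, b) = (-0.2068i, 0) → (-0.1462i, -0.1462i)
(|101⟩, |111⟩): (a, b) = (0, 0.6517i) → (0.4608i, -0.4608i)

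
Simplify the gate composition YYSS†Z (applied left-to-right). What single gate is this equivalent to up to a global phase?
Z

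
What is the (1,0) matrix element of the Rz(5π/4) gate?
0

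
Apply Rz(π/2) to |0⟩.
(1/√2 - (1/√2)i)|0⟩

Rz(π/2) = [[e^(−iθ/2), 0], [0, e^(iθ/2)]] with e^(±iθ/2) = cos(θ/2) ± i·sin(θ/2); θ = π/2, cos(θ/2) ≈ 0.707107, sin(θ/2) ≈ 0.707107.
With a = amp(|0⟩) = 1 and b = amp(|1⟩) = 0:
new amp(|0⟩) = (0.707107 - 0.707107i)·a = (1/√2 - (1/√2)i)
new amp(|1⟩) = (0.707107 + 0.707107i)·b = 0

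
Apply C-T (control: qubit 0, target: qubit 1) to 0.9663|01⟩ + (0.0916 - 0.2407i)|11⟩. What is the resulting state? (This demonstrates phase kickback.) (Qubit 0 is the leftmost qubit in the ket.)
0.9663|01⟩ + (0.235 - 0.1054i)|11⟩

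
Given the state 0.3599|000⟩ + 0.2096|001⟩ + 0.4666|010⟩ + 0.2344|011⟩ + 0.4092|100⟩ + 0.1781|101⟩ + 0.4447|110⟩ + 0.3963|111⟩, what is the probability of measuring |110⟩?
0.1978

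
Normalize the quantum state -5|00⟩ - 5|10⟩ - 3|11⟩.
-0.6509|00⟩ - 0.6509|10⟩ - 0.3906|11⟩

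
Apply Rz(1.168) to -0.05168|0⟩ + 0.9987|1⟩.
(-0.04311 + 0.02849i)|0⟩ + (0.8332 + 0.5506i)|1⟩

Rz(1.168) = [[e^(−iθ/2), 0], [0, e^(iθ/2)]] with e^(±iθ/2) = cos(θ/2) ± i·sin(θ/2); θ = 1.168, cos(θ/2) ≈ 0.834264, sin(θ/2) ≈ 0.551365.
With a = amp(|0⟩) = -0.05168 and b = amp(|1⟩) = 0.9987:
new amp(|0⟩) = (0.834264 - 0.551365i)·a = (-0.04311 + 0.02849i)
new amp(|1⟩) = (0.834264 + 0.551365i)·b = (0.8332 + 0.5506i)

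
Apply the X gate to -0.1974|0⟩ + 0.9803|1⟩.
0.9803|0⟩ - 0.1974|1⟩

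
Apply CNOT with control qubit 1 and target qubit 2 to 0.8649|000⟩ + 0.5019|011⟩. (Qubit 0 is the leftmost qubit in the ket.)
0.8649|000⟩ + 0.5019|010⟩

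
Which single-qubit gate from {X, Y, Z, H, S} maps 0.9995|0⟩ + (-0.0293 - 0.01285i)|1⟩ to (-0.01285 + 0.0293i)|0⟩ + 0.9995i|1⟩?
Y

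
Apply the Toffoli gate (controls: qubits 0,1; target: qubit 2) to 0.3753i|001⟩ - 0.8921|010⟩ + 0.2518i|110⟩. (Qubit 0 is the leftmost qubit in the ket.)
0.3753i|001⟩ - 0.8921|010⟩ + 0.2518i|111⟩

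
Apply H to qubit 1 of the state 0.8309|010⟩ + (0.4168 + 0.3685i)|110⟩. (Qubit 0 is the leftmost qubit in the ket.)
0.5875|000⟩ - 0.5875|010⟩ + (0.2947 + 0.2606i)|100⟩ + (-0.2947 - 0.2606i)|110⟩

H on qubit 1 mixes each pair of kets that differ only in qubit 1: amplitudes (a, b) of (|…0…⟩, |…1…⟩) become ((a + b)/√2, (a − b)/√2). Kets absent from the input have amplitude 0.
(|000⟩, |010⟩): (a, b) = (0, 0.8309) → (0.5875, -0.5875)
(|100⟩, |110⟩): (a, b) = (0, (0.4168 + 0.3685i)) → ((0.2947 + 0.2606i), (-0.2947 - 0.2606i))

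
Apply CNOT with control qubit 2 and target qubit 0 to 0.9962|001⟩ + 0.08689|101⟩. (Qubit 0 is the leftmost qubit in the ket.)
0.08689|001⟩ + 0.9962|101⟩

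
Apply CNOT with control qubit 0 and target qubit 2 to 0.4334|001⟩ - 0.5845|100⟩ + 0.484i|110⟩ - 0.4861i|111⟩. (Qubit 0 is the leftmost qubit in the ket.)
0.4334|001⟩ - 0.5845|101⟩ - 0.4861i|110⟩ + 0.484i|111⟩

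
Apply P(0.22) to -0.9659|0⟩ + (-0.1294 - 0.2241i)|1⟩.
-0.9659|0⟩ + (-0.07738 - 0.2469i)|1⟩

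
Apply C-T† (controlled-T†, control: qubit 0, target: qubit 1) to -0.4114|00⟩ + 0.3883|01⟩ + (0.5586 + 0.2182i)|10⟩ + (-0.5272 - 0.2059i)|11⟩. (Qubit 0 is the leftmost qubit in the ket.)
-0.4114|00⟩ + 0.3883|01⟩ + (0.5586 + 0.2182i)|10⟩ + (-0.5184 + 0.2272i)|11⟩

C-T† leaves the control-|0⟩ kets |00⟩, |01⟩ unchanged and applies T† to qubit 1 on the control-|1⟩ pair (|10⟩, |11⟩).
T† = [[1, 0], [0, (1/√2 - (1/√2)i)]].
With a = amp(|10⟩) = (0.5586 + 0.2182i) and b = amp(|11⟩) = (-0.5272 - 0.2059i):
new amp(|10⟩) = (1)·a = (0.5586 + 0.2182i)
new amp(|11⟩) = (1/√2 - (1/√2)i)·b = (-0.5184 + 0.2272i)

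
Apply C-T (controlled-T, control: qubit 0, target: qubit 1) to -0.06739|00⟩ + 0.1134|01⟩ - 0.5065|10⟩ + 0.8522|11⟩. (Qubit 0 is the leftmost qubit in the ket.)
-0.06739|00⟩ + 0.1134|01⟩ - 0.5065|10⟩ + (0.6026 + 0.6026i)|11⟩

C-T leaves the control-|0⟩ kets |00⟩, |01⟩ unchanged and applies T to qubit 1 on the control-|1⟩ pair (|10⟩, |11⟩).
T = [[1, 0], [0, (1/√2 + (1/√2)i)]].
With a = amp(|10⟩) = -0.5065 and b = amp(|11⟩) = 0.8522:
new amp(|10⟩) = (1)·a = -0.5065
new amp(|11⟩) = (1/√2 + (1/√2)i)·b = (0.6026 + 0.6026i)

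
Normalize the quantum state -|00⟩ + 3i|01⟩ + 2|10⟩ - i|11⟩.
-0.2582|00⟩ + 0.7746i|01⟩ + 0.5164|10⟩ - 0.2582i|11⟩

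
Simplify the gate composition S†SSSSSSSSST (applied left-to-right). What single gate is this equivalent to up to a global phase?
T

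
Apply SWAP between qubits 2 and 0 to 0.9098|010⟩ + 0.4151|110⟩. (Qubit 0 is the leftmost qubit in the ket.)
0.9098|010⟩ + 0.4151|011⟩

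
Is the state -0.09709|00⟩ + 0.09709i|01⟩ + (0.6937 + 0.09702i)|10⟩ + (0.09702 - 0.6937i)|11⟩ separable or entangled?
Separable

Writing the state as a|00⟩ + b|01⟩ + c|10⟩ + d|11⟩, it is a product state iff ad − bc = 0.
Here (a, b, c, d) = (-0.09709, 0.09709i, (0.6937 + 0.09702i), (0.09702 - 0.6937i)): ad − bc = (-0.09709)(0.09702 - 0.6937i) − (0.09709i)(0.6937 + 0.09702i) = 0, so the state is separable.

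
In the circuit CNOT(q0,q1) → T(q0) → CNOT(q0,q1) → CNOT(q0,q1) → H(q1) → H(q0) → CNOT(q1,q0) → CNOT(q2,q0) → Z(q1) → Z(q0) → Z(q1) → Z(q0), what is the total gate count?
12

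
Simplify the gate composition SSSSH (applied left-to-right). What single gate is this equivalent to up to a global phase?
H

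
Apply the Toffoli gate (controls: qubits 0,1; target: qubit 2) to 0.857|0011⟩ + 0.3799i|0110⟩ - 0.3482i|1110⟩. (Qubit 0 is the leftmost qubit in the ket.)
0.857|0011⟩ + 0.3799i|0110⟩ - 0.3482i|1100⟩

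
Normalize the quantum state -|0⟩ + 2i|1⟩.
-1/√5|0⟩ + 0.8944i|1⟩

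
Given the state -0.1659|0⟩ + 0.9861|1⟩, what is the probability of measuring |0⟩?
0.02752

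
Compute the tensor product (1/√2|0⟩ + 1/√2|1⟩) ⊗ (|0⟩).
1/√2|00⟩ + 1/√2|10⟩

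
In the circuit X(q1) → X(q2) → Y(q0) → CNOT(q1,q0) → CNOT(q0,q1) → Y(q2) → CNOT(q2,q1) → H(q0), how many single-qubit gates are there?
5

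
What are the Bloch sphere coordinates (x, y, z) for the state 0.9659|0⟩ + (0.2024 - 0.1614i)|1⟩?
(0.391, -0.3118, 0.8659)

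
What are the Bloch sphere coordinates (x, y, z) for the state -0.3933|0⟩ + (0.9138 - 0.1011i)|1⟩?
(-0.7188, 0.07953, -0.6906)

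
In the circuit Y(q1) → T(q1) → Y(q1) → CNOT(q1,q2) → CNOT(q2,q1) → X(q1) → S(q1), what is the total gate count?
7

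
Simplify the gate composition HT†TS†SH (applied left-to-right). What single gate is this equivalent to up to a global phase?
I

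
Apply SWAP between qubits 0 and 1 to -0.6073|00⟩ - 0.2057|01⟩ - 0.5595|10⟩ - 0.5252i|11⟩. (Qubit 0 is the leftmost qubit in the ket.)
-0.6073|00⟩ - 0.5595|01⟩ - 0.2057|10⟩ - 0.5252i|11⟩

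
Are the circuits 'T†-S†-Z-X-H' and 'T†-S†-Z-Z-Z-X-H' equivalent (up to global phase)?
Yes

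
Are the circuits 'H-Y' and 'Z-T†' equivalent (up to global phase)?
No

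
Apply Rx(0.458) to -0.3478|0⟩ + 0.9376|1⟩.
(-0.3387 - 0.2128i)|0⟩ + (0.9131 + 0.07895i)|1⟩

Rx(0.458) = [[cos(θ/2), −i·sin(θ/2)], [−i·sin(θ/2), cos(θ/2)]]; θ = 0.458, cos(θ/2) ≈ 0.973894, sin(θ/2) ≈ 0.227004.
With a = amp(|0⟩) = -0.3478 and b = amp(|1⟩) = 0.9376:
new amp(|0⟩) = (0.973894)·a + (-0.227004i)·b = (-0.3387 - 0.2128i)
new amp(|1⟩) = (-0.227004i)·a + (0.973894)·b = (0.9131 + 0.07895i)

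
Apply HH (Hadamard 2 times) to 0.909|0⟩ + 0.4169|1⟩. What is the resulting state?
0.909|0⟩ + 0.4169|1⟩

H² = I, so an even number of Hadamards cancels: H^2 = I and the state is unchanged.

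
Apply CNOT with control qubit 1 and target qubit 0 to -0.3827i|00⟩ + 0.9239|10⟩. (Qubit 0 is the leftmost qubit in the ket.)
-0.3827i|00⟩ + 0.9239|10⟩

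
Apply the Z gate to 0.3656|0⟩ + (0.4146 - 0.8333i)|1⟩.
0.3656|0⟩ + (-0.4146 + 0.8333i)|1⟩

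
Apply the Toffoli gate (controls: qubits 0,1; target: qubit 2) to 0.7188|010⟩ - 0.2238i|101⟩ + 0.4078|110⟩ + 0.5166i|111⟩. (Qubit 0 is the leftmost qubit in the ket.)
0.7188|010⟩ - 0.2238i|101⟩ + 0.5166i|110⟩ + 0.4078|111⟩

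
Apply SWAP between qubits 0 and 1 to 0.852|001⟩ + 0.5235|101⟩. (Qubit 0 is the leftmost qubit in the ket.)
0.852|001⟩ + 0.5235|011⟩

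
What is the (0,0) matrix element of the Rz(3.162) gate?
(-0.0102 - 0.9999i)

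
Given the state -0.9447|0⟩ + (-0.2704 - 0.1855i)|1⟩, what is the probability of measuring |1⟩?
0.1075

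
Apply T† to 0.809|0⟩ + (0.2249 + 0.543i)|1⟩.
0.809|0⟩ + (0.543 + 0.2249i)|1⟩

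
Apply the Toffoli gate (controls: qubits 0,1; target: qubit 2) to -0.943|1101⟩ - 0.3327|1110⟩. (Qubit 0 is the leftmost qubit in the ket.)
-0.3327|1100⟩ - 0.943|1111⟩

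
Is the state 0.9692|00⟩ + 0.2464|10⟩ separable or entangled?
Separable

Writing the state as a|00⟩ + b|01⟩ + c|10⟩ + d|11⟩, it is a product state iff ad − bc = 0.
Here (a, b, c, d) = (0.9692, 0, 0.2464, 0): ad − bc = (0.9692)(0) − (0)(0.2464) = 0, so the state is separable.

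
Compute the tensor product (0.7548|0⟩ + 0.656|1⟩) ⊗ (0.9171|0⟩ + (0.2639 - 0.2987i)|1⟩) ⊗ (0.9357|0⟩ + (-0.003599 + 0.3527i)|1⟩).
0.6477|000⟩ + (-0.002491 + 0.2441i)|001⟩ + (0.1864 - 0.211i)|010⟩ + (0.0788 + 0.07107i)|011⟩ + 0.5629|100⟩ + (-0.002165 + 0.2122i)|101⟩ + (0.162 - 0.1833i)|110⟩ + (0.06849 + 0.06176i)|111⟩

amp(|b₁b₂…⟩) = product of the factor amplitudes for bits b₁, b₂, …; only kets whose every factor amplitude is nonzero survive.
|000⟩: (0.7548)(0.9171)(0.9357) = 0.6477
|001⟩: (0.7548)(0.9171)(-0.003599 + 0.3527i) = (-0.002491 + 0.2441i)
|010⟩: (0.7548)(0.2639 - 0.2987i)(0.9357) = (0.1864 - 0.211i)
|011⟩: (0.7548)(0.2639 - 0.2987i)(-0.003599 + 0.3527i) = (0.0788 + 0.07107i)
|100⟩: (0.656)(0.9171)(0.9357) = 0.5629
|101⟩: (0.656)(0.9171)(-0.003599 + 0.3527i) = (-0.002165 + 0.2122i)
|110⟩: (0.656)(0.2639 - 0.2987i)(0.9357) = (0.162 - 0.1833i)
|111⟩: (0.656)(0.2639 - 0.2987i)(-0.003599 + 0.3527i) = (0.06849 + 0.06176i)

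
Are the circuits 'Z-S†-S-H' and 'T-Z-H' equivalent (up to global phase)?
No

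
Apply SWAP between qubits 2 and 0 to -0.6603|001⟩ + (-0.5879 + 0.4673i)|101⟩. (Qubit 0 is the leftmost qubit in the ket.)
-0.6603|100⟩ + (-0.5879 + 0.4673i)|101⟩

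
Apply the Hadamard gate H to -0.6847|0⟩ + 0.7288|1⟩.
0.03118|0⟩ - 0.9995|1⟩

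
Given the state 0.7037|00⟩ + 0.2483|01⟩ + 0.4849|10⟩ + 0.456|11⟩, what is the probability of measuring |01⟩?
0.06165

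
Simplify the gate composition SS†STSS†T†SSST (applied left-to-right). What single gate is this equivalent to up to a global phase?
T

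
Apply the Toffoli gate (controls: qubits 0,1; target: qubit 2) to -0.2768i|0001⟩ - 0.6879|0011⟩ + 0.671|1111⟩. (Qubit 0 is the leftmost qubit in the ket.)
-0.2768i|0001⟩ - 0.6879|0011⟩ + 0.671|1101⟩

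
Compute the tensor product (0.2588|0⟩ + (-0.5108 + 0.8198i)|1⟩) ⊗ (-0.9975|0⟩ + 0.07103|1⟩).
-0.2582|00⟩ + 0.01838|01⟩ + (0.5095 - 0.8178i)|10⟩ + (-0.03628 + 0.05823i)|11⟩

amp(|b₁b₂…⟩) = product of the factor amplitudes for bits b₁, b₂, …; only kets whose every factor amplitude is nonzero survive.
|00⟩: (0.2588)(-0.9975) = -0.2582
|01⟩: (0.2588)(0.07103) = 0.01838
|10⟩: (-0.5108 + 0.8198i)(-0.9975) = (0.5095 - 0.8178i)
|11⟩: (-0.5108 + 0.8198i)(0.07103) = (-0.03628 + 0.05823i)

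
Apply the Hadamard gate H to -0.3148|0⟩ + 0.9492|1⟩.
0.4486|0⟩ - 0.8938|1⟩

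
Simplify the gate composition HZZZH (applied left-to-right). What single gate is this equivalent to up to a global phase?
X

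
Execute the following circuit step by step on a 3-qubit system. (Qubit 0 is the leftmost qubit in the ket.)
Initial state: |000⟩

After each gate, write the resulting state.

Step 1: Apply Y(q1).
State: i|010⟩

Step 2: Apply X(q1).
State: i|000⟩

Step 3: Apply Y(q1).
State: -|010⟩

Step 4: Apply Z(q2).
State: -|010⟩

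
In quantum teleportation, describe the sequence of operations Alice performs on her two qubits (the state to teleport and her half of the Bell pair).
CNOT (state → Bell), then H on state qubit, then measure both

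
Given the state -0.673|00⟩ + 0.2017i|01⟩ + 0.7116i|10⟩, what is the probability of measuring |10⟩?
0.5064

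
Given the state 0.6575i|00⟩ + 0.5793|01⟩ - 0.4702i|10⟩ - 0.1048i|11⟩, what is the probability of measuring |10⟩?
0.2211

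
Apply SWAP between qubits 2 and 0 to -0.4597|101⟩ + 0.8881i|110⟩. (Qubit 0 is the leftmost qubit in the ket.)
0.8881i|011⟩ - 0.4597|101⟩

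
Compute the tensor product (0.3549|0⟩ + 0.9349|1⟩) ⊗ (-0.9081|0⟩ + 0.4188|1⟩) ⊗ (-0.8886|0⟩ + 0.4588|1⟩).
0.2864|000⟩ - 0.1479|001⟩ - 0.1321|010⟩ + 0.06819|011⟩ + 0.7544|100⟩ - 0.3895|101⟩ - 0.3479|110⟩ + 0.1796|111⟩

amp(|b₁b₂…⟩) = product of the factor amplitudes for bits b₁, b₂, …; only kets whose every factor amplitude is nonzero survive.
|000⟩: (0.3549)(-0.9081)(-0.8886) = 0.2864
|001⟩: (0.3549)(-0.9081)(0.4588) = -0.1479
|010⟩: (0.3549)(0.4188)(-0.8886) = -0.1321
|011⟩: (0.3549)(0.4188)(0.4588) = 0.06819
|100⟩: (0.9349)(-0.9081)(-0.8886) = 0.7544
|101⟩: (0.9349)(-0.9081)(0.4588) = -0.3895
|110⟩: (0.9349)(0.4188)(-0.8886) = -0.3479
|111⟩: (0.9349)(0.4188)(0.4588) = 0.1796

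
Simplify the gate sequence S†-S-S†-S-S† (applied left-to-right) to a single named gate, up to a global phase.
S†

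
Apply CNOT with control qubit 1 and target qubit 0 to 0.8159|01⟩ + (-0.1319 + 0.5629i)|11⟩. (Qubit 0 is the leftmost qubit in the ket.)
(-0.1319 + 0.5629i)|01⟩ + 0.8159|11⟩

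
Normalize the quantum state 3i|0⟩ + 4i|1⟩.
0.6i|0⟩ + 0.8i|1⟩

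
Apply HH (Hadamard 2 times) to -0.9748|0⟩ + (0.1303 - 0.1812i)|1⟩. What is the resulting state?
-0.9748|0⟩ + (0.1303 - 0.1812i)|1⟩

H² = I, so an even number of Hadamards cancels: H^2 = I and the state is unchanged.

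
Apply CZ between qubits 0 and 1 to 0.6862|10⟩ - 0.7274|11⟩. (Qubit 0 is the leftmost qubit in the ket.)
0.6862|10⟩ + 0.7274|11⟩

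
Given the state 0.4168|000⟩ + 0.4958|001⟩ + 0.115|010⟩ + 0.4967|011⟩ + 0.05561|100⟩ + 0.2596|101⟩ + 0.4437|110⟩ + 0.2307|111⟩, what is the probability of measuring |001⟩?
0.2458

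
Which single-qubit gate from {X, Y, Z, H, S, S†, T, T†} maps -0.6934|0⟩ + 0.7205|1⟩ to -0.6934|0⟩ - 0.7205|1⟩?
Z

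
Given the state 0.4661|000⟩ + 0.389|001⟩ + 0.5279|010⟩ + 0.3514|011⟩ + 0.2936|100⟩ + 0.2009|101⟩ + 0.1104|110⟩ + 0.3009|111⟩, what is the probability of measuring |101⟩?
0.04036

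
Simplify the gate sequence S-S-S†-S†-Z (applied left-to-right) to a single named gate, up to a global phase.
Z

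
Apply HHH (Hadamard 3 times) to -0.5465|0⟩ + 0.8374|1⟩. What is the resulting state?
0.2057|0⟩ - 0.9786|1⟩

H² = I, so H^3 = H: a single Hadamard. With (a, b) = (-0.5465, 0.8374), H gives ((a + b)/√2, (a − b)/√2) = (0.2057, -0.9786).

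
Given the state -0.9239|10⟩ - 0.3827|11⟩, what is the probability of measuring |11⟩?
0.1465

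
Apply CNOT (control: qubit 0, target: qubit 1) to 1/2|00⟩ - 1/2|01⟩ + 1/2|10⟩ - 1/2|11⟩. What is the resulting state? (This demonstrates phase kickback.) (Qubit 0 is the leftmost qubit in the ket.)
1/2|00⟩ - 1/2|01⟩ - 1/2|10⟩ + 1/2|11⟩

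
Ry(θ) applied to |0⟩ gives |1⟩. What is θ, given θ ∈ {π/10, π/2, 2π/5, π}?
π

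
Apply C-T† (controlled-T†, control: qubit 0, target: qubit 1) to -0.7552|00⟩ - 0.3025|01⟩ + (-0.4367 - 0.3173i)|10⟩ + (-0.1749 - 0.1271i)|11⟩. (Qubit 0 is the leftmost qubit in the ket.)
-0.7552|00⟩ - 0.3025|01⟩ + (-0.4367 - 0.3173i)|10⟩ + (-0.2135 + 0.0338i)|11⟩

C-T† leaves the control-|0⟩ kets |00⟩, |01⟩ unchanged and applies T† to qubit 1 on the control-|1⟩ pair (|10⟩, |11⟩).
T† = [[1, 0], [0, (1/√2 - (1/√2)i)]].
With a = amp(|10⟩) = (-0.4367 - 0.3173i) and b = amp(|11⟩) = (-0.1749 - 0.1271i):
new amp(|10⟩) = (1)·a = (-0.4367 - 0.3173i)
new amp(|11⟩) = (1/√2 - (1/√2)i)·b = (-0.2135 + 0.0338i)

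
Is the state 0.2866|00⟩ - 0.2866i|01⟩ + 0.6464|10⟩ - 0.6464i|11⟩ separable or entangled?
Separable

Writing the state as a|00⟩ + b|01⟩ + c|10⟩ + d|11⟩, it is a product state iff ad − bc = 0.
Here (a, b, c, d) = (0.2866, -0.2866i, 0.6464, -0.6464i): ad − bc = (0.2866)(-0.6464i) − (-0.2866i)(0.6464) = 0, so the state is separable.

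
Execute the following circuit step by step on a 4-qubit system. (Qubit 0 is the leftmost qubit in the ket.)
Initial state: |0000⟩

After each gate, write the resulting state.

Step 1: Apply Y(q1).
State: i|0100⟩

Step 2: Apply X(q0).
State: i|1100⟩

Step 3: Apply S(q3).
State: i|1100⟩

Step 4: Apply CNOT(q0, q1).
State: i|1000⟩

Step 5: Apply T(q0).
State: (-1/√2 + (1/√2)i)|1000⟩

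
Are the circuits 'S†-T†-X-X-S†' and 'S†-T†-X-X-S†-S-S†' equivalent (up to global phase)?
Yes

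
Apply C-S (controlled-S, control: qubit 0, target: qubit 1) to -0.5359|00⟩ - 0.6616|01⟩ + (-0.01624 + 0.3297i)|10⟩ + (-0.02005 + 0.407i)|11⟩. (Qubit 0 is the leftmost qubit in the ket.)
-0.5359|00⟩ - 0.6616|01⟩ + (-0.01624 + 0.3297i)|10⟩ + (-0.407 - 0.02005i)|11⟩

C-S leaves the control-|0⟩ kets |00⟩, |01⟩ unchanged and applies S to qubit 1 on the control-|1⟩ pair (|10⟩, |11⟩).
S = [[1, 0], [0, i]].
With a = amp(|10⟩) = (-0.01624 + 0.3297i) and b = amp(|11⟩) = (-0.02005 + 0.407i):
new amp(|10⟩) = (1)·a = (-0.01624 + 0.3297i)
new amp(|11⟩) = (i)·b = (-0.407 - 0.02005i)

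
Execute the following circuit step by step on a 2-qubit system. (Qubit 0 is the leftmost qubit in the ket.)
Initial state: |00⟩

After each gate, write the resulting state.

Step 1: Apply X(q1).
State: |01⟩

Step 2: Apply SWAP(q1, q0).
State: |10⟩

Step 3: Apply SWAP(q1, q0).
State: |01⟩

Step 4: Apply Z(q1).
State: -|01⟩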